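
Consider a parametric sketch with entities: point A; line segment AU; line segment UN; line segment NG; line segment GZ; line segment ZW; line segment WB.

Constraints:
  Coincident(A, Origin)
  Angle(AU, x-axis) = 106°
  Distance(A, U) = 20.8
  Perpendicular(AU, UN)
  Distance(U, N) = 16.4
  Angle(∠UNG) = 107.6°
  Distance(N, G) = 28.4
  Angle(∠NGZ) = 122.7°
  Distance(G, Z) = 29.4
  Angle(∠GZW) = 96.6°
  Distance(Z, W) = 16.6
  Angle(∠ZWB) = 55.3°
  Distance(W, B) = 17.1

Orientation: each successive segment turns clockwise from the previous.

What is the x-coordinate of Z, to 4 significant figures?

13.93

∠UNG = 107.6° gives NG at -56.40° from the x-axis; with |NG| = 28.4, G = (25.75, 0.8597). ∠NGZ = 122.7° gives GZ at -113.7° from the x-axis; with |GZ| = 29.4, Z = (13.93, -26.06). So Z.x = 13.93.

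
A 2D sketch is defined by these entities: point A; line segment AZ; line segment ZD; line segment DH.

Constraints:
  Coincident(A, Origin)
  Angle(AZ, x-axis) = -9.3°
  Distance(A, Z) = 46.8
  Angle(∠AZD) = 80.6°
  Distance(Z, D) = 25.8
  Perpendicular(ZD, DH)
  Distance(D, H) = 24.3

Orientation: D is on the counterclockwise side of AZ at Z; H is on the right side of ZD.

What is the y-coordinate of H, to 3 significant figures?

18.3

A is at the origin; AZ runs at -9.3° with length 46.8, so Z = 46.8·(cos -9.3°, sin -9.3°) = (46.2, -7.56). ∠AZD = 80.6°, so ZD runs at -9.3° + (180° − 80.6°) = 90.1° from the x-axis; with |ZD| = 25.8, D = Z + 25.8·(cos 90.1°, sin 90.1°) = (46.1, 18.2). The perpendicularity gives DH at right angles to ZD; with |DH| = 24.3 on the right of ZD, H = D + 24.3·(1.00, 0.00175) = (70.4, 18.3). So H.y = 18.3.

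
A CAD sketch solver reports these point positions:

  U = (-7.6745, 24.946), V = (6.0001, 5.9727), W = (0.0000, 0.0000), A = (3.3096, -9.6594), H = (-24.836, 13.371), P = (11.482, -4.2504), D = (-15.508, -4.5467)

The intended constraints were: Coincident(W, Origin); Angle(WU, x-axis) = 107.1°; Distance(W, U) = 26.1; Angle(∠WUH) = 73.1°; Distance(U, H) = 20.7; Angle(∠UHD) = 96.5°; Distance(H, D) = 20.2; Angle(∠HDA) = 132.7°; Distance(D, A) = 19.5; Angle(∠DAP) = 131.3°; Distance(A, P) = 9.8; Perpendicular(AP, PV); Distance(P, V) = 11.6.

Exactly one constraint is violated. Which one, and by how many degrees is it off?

Perpendicular(AP, PV) — off by 5.30°.

W = (0.00, 0.00) ✓; WU at 107.1° ✓; |WU| = 26.10 ✓; ∠WUH = 73.10° ✓; |UH| = 20.70 ✓; ∠UHD = 96.50° ✓; |HD| = 20.20 ✓; ∠HDA = 132.7° ✓; |DA| = 19.50 ✓; ∠DAP = 131.3° ✓; |AP| = 9.800 ✓; ∠(AP, PV) = 84.70° ✗; |PV| = 11.60 ✓.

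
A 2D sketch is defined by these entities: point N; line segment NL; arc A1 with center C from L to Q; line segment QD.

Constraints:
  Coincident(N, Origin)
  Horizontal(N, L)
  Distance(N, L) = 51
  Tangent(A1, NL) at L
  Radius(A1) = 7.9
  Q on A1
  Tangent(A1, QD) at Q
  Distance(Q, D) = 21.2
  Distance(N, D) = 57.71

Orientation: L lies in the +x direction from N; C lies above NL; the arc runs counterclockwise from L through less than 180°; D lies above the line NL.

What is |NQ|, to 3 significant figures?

59.2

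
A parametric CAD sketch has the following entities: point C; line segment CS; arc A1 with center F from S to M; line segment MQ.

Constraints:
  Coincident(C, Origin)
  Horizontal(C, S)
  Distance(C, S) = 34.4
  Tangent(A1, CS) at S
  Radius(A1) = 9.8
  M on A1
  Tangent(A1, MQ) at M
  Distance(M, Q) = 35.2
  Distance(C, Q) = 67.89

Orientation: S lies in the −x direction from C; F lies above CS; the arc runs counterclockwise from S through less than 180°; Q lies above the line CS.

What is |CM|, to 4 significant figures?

32.90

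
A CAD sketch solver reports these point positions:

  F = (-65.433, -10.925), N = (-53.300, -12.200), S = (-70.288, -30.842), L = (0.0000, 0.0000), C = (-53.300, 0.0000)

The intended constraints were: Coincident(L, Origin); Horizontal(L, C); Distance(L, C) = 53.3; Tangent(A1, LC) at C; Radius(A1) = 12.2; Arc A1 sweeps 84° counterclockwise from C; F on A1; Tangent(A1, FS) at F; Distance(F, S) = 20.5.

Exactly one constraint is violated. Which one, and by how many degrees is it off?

Tangent(A1, FS) at F — off by 7.70°.

L = (0.00, 0.00) ✓; L.y = 0.00, C.y = 0.00 ✓; |LC| = 53.30 ✓; ∠(NC, CL) = 90.00° ✓; |NC| = 12.20 ✓; bearing(N→F) − bearing(N→C) = 84.00° ✓; |NF| = 12.20 ✓; ∠(NF, FS) = 97.70° ✗; |FS| = 20.50 ✓.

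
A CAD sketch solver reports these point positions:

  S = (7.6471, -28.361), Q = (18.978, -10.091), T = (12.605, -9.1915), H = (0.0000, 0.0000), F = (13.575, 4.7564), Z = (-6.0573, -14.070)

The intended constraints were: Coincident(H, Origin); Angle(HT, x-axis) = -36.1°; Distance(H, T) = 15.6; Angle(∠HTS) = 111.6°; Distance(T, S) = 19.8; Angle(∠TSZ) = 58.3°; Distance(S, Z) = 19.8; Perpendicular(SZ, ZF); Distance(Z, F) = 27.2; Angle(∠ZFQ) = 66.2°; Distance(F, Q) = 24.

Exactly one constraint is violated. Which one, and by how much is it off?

Distance(F, Q) = 24 — off by 8.20.

H = (0.00, 0.00) ✓; HT at -36.10° ✓; |HT| = 15.60 ✓; ∠HTS = 111.6° ✓; |TS| = 19.80 ✓; ∠TSZ = 58.30° ✓; |SZ| = 19.80 ✓; ∠(SZ, ZF) = 90.00° ✓; |ZF| = 27.20 ✓; ∠ZFQ = 66.20° ✓; |FQ| = 15.80 ✗.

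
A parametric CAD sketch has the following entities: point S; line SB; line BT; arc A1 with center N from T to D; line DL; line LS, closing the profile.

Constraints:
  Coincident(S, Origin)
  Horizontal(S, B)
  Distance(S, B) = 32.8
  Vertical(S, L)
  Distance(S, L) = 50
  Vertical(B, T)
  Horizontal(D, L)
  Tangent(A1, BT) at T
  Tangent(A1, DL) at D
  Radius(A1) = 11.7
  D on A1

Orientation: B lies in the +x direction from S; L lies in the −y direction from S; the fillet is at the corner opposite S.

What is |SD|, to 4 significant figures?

54.27

S is at the origin; S and B share the same y with |SB| = 32.8 and B on the +x side, so B = (32.80, 0.000). SL is vertical with |SL| = 50.0 and L on the −y side, so L = (0.000, -50.00). The virtual corner opposite S is at (32.80, -50.00). A1 meets BT tangentially, so NT is at right angles to BT and A1 meets DL tangentially, so ND is at right angles to DL, with radius 11.7, so the center N sits 11.7 in from both sides at N = (21.10, -38.30). That places the tangent points at T = (32.80, -38.30) on BT and D = (21.10, -50.00) on DL. Then |SD| = |D − S| = 54.27.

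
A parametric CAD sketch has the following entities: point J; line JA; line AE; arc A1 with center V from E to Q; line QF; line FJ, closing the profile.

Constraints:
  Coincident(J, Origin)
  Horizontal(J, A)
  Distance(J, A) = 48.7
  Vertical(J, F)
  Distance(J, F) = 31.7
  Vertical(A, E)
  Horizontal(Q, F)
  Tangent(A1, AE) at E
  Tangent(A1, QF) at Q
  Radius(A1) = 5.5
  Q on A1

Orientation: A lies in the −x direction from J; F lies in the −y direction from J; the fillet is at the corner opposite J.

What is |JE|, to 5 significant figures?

55.300

J is at the origin; J and A share the same y with |JA| = 48.7 and A on the −x side, so A = (-48.700, 0.0000). JF is vertical with |JF| = 31.7 and F on the −y side, so F = (0.0000, -31.700). The virtual corner opposite J is at (-48.700, -31.700). Since A1 is tangent to AE there, VE ⟂ AE and A1 meets QF tangentially, so VQ is at right angles to QF, with radius 5.5, so the center V sits 5.5 in from both sides at V = (-43.200, -26.200). That places the tangent points at E = (-48.700, -26.200) on AE and Q = (-43.200, -31.700) on QF. Then |JE| = |E − J| = 55.300.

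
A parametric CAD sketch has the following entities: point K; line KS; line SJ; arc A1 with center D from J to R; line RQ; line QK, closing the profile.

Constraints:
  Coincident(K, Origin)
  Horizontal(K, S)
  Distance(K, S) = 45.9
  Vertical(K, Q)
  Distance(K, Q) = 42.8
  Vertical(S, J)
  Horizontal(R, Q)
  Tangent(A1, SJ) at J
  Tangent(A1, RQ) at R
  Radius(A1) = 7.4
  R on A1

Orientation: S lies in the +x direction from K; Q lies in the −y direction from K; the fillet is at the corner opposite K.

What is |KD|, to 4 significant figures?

52.30

K is at the origin; KS is horizontal with |KS| = 45.9 and S on the +x side, so S = (45.90, 0.000). KQ is vertical with |KQ| = 42.8 and Q on the −y side, so Q = (0.000, -42.80). The virtual corner opposite K is at (45.90, -42.80). Since A1 is tangent to SJ there, DJ ⟂ SJ and the tangent condition forces DR to be normal to RQ, with radius 7.4, so the center D sits 7.4 in from both sides at D = (38.50, -35.40). Then |KD| = |D − K| = 52.30.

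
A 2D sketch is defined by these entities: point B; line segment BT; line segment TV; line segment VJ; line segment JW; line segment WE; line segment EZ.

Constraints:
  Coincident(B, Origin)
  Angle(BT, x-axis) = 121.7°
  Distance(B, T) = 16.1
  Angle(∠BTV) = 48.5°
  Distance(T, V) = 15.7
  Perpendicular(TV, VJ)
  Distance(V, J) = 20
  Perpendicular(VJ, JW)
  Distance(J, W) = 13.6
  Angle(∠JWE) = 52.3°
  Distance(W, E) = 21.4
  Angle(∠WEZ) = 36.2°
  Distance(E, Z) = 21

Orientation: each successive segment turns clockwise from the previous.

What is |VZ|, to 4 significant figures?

24.08

B is at the origin; BT runs at 121.7° with length 16.1, so T = (-8.460, 13.70). ∠BTV = 48.5° gives TV at -9.800° from the x-axis; with |TV| = 15.7, V = (7.011, 11.03). TV ⟂ VJ, so VJ runs at -99.80°; with |VJ| = 20.0, J = (3.607, -8.682). The perpendicularity gives JW at right angles to VJ, so JW runs at 170.2°; with |JW| = 13.6, W = (-9.795, -6.368). ∠JWE = 52.3° gives WE at 42.50° from the x-axis; with |WE| = 21.4, E = (5.983, 8.090). ∠WEZ = 36.2° gives EZ at -101.3° from the x-axis; with |EZ| = 21.0, Z = (1.868, -12.50). Then |VZ| = |Z − V| = 24.08.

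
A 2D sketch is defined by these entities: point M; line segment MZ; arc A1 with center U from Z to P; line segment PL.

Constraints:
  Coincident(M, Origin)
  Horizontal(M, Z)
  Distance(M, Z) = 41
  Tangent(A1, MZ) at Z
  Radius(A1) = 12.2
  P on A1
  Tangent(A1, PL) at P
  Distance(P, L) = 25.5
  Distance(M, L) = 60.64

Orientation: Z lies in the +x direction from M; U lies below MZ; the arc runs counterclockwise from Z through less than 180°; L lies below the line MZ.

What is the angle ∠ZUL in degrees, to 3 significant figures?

171°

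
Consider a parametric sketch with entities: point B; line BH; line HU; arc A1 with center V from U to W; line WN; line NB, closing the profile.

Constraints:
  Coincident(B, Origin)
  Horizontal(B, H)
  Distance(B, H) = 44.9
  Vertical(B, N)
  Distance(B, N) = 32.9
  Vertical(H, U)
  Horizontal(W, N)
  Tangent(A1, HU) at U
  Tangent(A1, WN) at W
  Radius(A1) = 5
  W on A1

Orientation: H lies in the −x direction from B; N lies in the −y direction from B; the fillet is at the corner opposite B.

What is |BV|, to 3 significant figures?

48.7

B is at the origin; B and H share the same y with |BH| = 44.9 and H on the −x side, so H = (-44.9, 0.00). BN is vertical with |BN| = 32.9 and N on the −y side, so N = (0.00, -32.9). The virtual corner opposite B is at (-44.9, -32.9). The tangent condition forces VU to be normal to HU and tangency of A1 to WN means the radius VW is perpendicular to WN, with radius 5.0, so the center V sits 5.0 in from both sides at V = (-39.9, -27.9). Then |BV| = |V − B| = 48.7.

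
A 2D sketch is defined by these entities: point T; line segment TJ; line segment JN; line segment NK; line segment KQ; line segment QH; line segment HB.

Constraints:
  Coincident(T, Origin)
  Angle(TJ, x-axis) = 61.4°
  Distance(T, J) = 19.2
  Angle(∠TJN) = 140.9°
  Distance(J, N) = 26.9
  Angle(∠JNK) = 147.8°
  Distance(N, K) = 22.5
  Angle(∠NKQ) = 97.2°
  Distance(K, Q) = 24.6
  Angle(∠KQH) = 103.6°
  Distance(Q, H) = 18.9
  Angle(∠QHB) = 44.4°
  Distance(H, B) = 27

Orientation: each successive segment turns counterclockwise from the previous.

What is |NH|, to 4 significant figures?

32.11

T is at the origin; TJ runs at 61.4° with length 19.2, so J = (9.191, 16.86). ∠TJN = 140.9° gives JN at 100.5° from the x-axis; with |JN| = 26.9, N = (4.289, 43.31). ∠JNK = 147.8° gives NK at 132.7° from the x-axis; with |NK| = 22.5, K = (-10.97, 59.84). ∠NKQ = 97.2° gives KQ at -144.5° from the x-axis; with |KQ| = 24.6, Q = (-31.00, 45.56). ∠KQH = 103.6° gives QH at -68.10° from the x-axis; with |QH| = 18.9, H = (-23.95, 28.02). Then |NH| = |H − N| = 32.11.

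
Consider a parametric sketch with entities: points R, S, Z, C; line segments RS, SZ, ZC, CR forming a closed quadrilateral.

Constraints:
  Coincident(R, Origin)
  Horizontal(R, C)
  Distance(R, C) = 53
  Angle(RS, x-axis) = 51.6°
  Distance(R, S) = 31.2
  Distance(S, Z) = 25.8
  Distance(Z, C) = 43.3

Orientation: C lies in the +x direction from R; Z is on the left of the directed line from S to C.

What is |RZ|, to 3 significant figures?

56.7

Checks: |SZ| = 25.80 ✓; |ZC| = 43.30 ✓.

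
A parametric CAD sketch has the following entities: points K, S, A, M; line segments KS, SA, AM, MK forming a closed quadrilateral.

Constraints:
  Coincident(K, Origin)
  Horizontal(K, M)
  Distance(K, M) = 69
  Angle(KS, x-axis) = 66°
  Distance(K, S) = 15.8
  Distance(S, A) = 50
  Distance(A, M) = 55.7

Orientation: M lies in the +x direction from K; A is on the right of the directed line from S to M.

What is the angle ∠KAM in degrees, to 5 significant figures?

90.516°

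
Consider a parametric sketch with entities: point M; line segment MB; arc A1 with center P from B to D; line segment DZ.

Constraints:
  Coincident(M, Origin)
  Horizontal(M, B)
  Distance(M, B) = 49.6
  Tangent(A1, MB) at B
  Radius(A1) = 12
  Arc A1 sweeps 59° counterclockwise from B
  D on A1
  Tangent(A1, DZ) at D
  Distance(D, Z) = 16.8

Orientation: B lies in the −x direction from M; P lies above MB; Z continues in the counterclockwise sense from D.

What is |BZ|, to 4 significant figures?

27.70

M is at the origin; MB is horizontal with |MB| = 49.6 and B on the −x side, so B = (-49.60, 0.000). Tangency of A1 to MB means the radius PB is perpendicular to MB, so P = B + (0, 12) = (-49.60, 12.00). On A1, B sits at bearing -90° from P; a 59° counterclockwise sweep puts D at bearing -31°, so D = P + 12.0·(cos -31°, sin -31°) = (-39.31, 5.820). Tangency of A1 to DZ means the radius PD is perpendicular to DZ, so DZ runs along (−sin -31°, cos -31°); with |DZ| = 16.8, Z = (-30.66, 20.22). Then |BZ| = |Z − B| = 27.70.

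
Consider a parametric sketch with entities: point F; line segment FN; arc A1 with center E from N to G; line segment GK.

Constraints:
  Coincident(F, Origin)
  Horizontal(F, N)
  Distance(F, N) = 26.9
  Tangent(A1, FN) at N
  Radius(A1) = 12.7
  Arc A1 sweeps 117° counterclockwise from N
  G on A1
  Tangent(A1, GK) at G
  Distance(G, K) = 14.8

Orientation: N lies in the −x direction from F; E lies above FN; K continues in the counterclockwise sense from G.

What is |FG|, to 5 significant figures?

24.163

F is at the origin; FN is horizontal with |FN| = 26.9 and N on the −x side, so N = (-26.900, 0.0000). Tangency of A1 to FN means the radius EN is perpendicular to FN, so E = N + (0, 12.7) = (-26.900, 12.700). On A1, N sits at bearing -90° from E; a 117° counterclockwise sweep puts G at bearing 27°, so G = E + 12.7·(cos 27°, sin 27°) = (-15.584, 18.466). Then |FG| = |G − F| = 24.163.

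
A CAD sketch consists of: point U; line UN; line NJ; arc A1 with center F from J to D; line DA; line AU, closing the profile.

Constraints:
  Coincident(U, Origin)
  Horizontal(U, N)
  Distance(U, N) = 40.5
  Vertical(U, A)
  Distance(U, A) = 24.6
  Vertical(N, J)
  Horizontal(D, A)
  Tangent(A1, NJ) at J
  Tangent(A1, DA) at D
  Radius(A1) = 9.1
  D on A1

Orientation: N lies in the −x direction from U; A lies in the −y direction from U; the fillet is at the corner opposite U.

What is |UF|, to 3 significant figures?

35.0

U is at the origin; U and N share the same y with |UN| = 40.5 and N on the −x side, so N = (-40.5, 0.00). U and A share the same x with |UA| = 24.6 and A on the −y side, so A = (0.00, -24.6). The virtual corner opposite U is at (-40.5, -24.6). Since A1 is tangent to NJ there, FJ ⟂ NJ and A1 meets DA tangentially, so FD is at right angles to DA, with radius 9.1, so the center F sits 9.1 in from both sides at F = (-31.4, -15.5). Then |UF| = |F − U| = 35.0.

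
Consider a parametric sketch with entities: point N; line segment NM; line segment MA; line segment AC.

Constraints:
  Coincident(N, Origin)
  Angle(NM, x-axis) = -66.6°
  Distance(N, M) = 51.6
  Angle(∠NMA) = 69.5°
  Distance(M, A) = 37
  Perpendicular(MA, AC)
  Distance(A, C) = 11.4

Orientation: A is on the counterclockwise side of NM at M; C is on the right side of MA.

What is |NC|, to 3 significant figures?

62.7

N is at the origin; NM runs at -66.6° with length 51.6, so M = 51.6·(cos -66.6°, sin -66.6°) = (20.5, -47.4). ∠NMA = 69.5°, so MA runs at -66.6° + (180° − 69.5°) = 43.9° from the x-axis; with |MA| = 37.0, A = M + 37.0·(cos 43.9°, sin 43.9°) = (47.2, -21.7). MA is perpendicular to AC; with |AC| = 11.4 on the right of MA, C = A + 11.4·(0.693, -0.721) = (55.1, -29.9). Then |NC| = |C − N| = 62.7.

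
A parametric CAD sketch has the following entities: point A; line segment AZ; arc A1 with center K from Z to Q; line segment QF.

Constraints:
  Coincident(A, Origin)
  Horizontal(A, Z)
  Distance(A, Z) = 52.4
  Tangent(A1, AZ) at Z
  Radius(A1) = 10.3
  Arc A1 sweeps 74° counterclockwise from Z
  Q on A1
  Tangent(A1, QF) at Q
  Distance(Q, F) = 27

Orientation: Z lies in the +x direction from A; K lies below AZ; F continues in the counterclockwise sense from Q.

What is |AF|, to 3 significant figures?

48.4

A is at the origin; AZ is horizontal with |AZ| = 52.4 and Z on the +x side, so Z = (52.4, 0.00). The tangent condition forces KZ to be normal to AZ, so K = Z + (0, -10.3) = (52.4, -10.3). On A1, Z sits at bearing 90° from K; a 74° counterclockwise sweep puts Q at bearing 164°, so Q = K + 10.3·(cos 164°, sin 164°) = (42.5, -7.46). A1 meets QF tangentially, so KQ is at right angles to QF, so QF runs along (−sin 164°, cos 164°); with |QF| = 27.0, F = (35.1, -33.4). Then |AF| = |F − A| = 48.4.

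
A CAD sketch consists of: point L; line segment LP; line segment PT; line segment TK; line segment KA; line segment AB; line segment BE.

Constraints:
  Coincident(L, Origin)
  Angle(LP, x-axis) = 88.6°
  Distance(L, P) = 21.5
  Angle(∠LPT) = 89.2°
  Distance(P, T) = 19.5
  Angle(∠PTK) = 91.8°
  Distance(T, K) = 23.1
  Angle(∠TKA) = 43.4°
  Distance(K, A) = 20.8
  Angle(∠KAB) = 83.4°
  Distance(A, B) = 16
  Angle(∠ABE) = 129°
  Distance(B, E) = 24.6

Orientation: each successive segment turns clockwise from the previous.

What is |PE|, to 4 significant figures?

42.16

∠KAB = 83.4° gives AB at 36.40° from the x-axis; with |AB| = 16.0, B = (18.54, 22.35). ∠ABE = 129.0° gives BE at -14.60° from the x-axis; with |BE| = 24.6, E = (42.35, 16.15). Then |PE| = |E − P| = 42.16.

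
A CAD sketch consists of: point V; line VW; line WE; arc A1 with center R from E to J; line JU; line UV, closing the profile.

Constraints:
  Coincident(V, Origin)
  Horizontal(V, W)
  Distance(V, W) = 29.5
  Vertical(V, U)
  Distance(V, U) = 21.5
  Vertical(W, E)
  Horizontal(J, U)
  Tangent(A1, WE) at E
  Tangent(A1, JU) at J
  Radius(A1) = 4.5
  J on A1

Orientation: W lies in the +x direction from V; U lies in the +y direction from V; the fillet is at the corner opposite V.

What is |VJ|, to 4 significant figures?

32.97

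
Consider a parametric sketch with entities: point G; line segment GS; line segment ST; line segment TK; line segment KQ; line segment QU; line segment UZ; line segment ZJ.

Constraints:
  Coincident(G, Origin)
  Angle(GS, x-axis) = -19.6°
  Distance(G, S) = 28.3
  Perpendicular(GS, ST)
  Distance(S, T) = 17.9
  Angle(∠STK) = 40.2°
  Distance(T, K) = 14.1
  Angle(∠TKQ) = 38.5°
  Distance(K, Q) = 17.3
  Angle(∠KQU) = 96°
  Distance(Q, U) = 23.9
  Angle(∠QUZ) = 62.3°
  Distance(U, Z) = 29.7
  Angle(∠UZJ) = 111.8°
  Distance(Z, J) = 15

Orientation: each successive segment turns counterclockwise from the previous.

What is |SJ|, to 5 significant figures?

16.695

G is at the origin; GS runs at -19.6° with length 28.3, so S = (26.660, -9.4933). GS ⟂ ST, so ST runs at 70.400°; with |ST| = 17.9, T = (32.665, 7.3695). ∠STK = 40.2° gives TK at -149.80° from the x-axis; with |TK| = 14.1, K = (20.479, 0.27697). ∠TKQ = 38.5° gives KQ at -8.3000° from the x-axis; with |KQ| = 17.3, Q = (37.597, -2.2204). ∠KQU = 96.0° gives QU at 75.700° from the x-axis; with |QU| = 23.9, U = (43.501, 20.939). ∠QUZ = 62.3° gives UZ at -166.60° from the x-axis; with |UZ| = 29.7, Z = (14.609, 14.056). ∠UZJ = 111.8° gives ZJ at -98.400° from the x-axis; with |ZJ| = 15.0, J = (12.418, -0.78292). Then |SJ| = |J − S| = 16.695.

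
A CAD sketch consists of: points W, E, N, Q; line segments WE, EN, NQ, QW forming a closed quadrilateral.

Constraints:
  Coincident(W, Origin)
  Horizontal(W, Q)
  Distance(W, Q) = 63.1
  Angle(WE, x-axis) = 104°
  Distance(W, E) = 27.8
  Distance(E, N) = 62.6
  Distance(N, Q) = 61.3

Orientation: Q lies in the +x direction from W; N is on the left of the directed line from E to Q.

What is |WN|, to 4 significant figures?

75.53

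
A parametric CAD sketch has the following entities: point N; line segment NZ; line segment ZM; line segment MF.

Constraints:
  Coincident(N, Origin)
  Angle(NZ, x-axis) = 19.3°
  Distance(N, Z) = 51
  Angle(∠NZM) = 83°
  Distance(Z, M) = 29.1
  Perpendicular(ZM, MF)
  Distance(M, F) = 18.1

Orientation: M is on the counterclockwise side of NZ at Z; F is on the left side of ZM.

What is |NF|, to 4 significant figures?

39.76

N is at the origin; NZ runs at 19.3° with length 51.0, so Z = 51.0·(cos 19.3°, sin 19.3°) = (48.13, 16.86). ∠NZM = 83.0°, so ZM runs at 19.3° + (180° − 83.0°) = 116.3° from the x-axis; with |ZM| = 29.1, M = Z + 29.1·(cos 116.3°, sin 116.3°) = (35.24, 42.94). ZM is perpendicular to MF; with |MF| = 18.1 on the left of ZM, F = M + 18.1·(-0.8965, -0.4431) = (19.01, 34.92). Then |NF| = |F − N| = 39.76.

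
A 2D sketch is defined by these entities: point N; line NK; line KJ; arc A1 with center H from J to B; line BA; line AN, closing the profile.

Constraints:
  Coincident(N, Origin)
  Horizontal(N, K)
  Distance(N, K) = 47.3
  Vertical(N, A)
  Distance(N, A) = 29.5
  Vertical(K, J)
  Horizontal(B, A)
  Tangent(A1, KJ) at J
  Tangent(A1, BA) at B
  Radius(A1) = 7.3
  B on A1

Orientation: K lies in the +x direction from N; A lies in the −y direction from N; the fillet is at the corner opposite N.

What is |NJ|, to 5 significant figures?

52.251

N is at the origin; NK is horizontal with |NK| = 47.3 and K on the +x side, so K = (47.300, 0.0000). N and A share the same x with |NA| = 29.5 and A on the −y side, so A = (0.0000, -29.500). The virtual corner opposite N is at (47.300, -29.500). The tangent condition forces HJ to be normal to KJ and tangency of A1 to BA means the radius HB is perpendicular to BA, with radius 7.3, so the center H sits 7.3 in from both sides at H = (40.000, -22.200). That places the tangent points at J = (47.300, -22.200) on KJ and B = (40.000, -29.500) on BA. Then |NJ| = |J − N| = 52.251.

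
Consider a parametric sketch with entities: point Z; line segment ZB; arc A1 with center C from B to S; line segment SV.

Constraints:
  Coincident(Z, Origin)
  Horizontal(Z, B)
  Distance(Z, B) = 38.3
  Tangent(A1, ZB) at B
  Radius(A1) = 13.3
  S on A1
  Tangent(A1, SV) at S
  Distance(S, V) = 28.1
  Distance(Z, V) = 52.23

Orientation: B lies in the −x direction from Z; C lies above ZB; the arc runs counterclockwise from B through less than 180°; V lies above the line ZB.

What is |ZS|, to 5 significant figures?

29.470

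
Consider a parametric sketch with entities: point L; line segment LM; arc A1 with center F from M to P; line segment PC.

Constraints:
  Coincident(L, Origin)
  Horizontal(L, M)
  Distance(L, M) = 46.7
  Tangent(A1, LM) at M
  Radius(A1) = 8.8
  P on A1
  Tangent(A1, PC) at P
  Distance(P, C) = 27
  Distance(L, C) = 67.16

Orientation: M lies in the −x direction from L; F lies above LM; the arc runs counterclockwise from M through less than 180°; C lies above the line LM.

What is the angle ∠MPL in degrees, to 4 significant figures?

95.25°

L is at the origin; LM is horizontal with |LM| = 46.7 and M on the −x side, so M = (-46.70, 0.000). Tangency of A1 to LM means the radius FM is perpendicular to LM, so F = M + (0, 8.8) = (-46.70, 8.800). Since FP ⟂ PC (tangency), |FC| = √(8.8² + 27.0²) = 28.40 regardless of where P sits on A1. So C lies on both circle(L, 67.16) and circle(F, 28.40); the above-LM intersection is C = (-57.21, 35.18). P is the foot of the tangent from C: P = (-39.94, 14.43).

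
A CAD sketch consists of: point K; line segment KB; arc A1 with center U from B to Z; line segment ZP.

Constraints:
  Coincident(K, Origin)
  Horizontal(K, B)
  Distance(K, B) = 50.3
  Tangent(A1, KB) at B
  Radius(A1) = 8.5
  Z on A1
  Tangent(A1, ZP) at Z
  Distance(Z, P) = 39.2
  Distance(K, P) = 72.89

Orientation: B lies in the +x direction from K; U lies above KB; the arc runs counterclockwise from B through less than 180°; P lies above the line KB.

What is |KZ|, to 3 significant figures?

59.5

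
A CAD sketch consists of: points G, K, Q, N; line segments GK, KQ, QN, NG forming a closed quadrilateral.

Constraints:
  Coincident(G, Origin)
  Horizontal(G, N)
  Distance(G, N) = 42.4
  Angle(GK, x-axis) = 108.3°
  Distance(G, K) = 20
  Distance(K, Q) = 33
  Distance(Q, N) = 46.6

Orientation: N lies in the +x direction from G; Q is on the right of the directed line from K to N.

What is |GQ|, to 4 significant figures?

13.91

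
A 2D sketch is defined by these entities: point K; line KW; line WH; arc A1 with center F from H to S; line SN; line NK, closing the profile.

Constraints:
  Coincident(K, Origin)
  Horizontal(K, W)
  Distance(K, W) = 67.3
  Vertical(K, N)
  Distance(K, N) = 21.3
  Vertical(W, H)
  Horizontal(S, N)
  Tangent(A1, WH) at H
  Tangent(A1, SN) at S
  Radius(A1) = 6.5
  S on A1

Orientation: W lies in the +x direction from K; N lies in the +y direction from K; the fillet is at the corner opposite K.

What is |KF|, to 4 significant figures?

62.58

K is at the origin; KW is horizontal with |KW| = 67.3 and W on the +x side, so W = (67.30, 0.000). K and N share the same x with |KN| = 21.3 and N on the +y side, so N = (0.000, 21.30). The virtual corner opposite K is at (67.30, 21.30). Since A1 is tangent to WH there, FH ⟂ WH and tangency of A1 to SN means the radius FS is perpendicular to SN, with radius 6.5, so the center F sits 6.5 in from both sides at F = (60.80, 14.80). Then |KF| = |F − K| = 62.58.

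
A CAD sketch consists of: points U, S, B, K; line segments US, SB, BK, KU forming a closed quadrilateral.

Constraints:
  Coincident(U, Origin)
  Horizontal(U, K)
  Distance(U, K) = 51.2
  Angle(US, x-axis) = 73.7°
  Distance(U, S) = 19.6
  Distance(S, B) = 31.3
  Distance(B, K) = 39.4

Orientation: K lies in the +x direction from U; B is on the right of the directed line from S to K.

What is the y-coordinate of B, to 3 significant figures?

-11.4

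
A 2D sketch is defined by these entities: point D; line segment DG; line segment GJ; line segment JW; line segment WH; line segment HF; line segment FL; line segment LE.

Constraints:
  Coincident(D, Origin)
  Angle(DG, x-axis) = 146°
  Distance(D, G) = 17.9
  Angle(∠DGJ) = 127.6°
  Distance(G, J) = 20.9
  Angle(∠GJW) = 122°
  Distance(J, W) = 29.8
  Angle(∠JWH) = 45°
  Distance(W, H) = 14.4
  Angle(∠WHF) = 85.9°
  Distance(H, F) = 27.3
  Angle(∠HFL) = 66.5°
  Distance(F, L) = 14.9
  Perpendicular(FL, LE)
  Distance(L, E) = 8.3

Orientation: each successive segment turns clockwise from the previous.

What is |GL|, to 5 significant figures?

42.378

D is at the origin; DG runs at 146.0° with length 17.9, so G = (-14.840, 10.010). ∠DGJ = 127.6° gives GJ at 93.600° from the x-axis; with |GJ| = 20.9, J = (-16.152, 30.868). ∠GJW = 122.0° gives JW at 35.600° from the x-axis; with |JW| = 29.8, W = (8.0783, 48.216). ∠JWH = 45.0° gives WH at -99.400° from the x-axis; with |WH| = 14.4, H = (5.7264, 34.009). ∠WHF = 85.9° gives HF at 166.50° from the x-axis; with |HF| = 27.3, F = (-20.819, 40.382). ∠HFL = 66.5° gives FL at 53.000° from the x-axis; with |FL| = 14.9, L = (-11.852, 52.282). Then |GL| = |L − G| = 42.378.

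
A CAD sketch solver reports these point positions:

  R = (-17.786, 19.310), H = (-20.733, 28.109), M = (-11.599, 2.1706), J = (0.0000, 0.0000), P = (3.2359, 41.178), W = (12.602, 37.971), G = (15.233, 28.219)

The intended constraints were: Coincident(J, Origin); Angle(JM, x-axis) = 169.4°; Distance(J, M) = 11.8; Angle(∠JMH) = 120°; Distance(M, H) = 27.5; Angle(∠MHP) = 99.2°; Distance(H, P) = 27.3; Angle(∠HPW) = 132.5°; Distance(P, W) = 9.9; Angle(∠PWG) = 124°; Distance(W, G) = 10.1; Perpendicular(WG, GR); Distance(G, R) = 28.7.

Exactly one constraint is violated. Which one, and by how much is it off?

Distance(G, R) = 28.7 — off by 5.50.

J = (0.00, 0.00) ✓; JM at 169.4° ✓; |JM| = 11.80 ✓; ∠JMH = 120.0° ✓; |MH| = 27.50 ✓; ∠MHP = 99.20° ✓; |HP| = 27.30 ✓; ∠HPW = 132.5° ✓; |PW| = 9.900 ✓; ∠PWG = 124.0° ✓; |WG| = 10.10 ✓; ∠(WG, GR) = 90.00° ✓; |GR| = 34.20 ✗.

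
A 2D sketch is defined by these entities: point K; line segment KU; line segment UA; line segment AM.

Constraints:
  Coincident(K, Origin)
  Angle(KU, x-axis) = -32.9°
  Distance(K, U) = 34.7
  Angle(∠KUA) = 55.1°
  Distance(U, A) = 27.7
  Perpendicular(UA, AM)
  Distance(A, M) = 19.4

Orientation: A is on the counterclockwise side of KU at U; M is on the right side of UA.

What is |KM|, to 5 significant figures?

48.498

K is at the origin; KU runs at -32.9° with length 34.7, so U = 34.7·(cos -32.9°, sin -32.9°) = (29.135, -18.848). ∠KUA = 55.1°, so UA runs at -32.9° + (180° − 55.1°) = 92.000° from the x-axis; with |UA| = 27.7, A = U + 27.7·(cos 92.000°, sin 92.000°) = (28.168, 8.8350). UA is perpendicular to AM; with |AM| = 19.4 on the right of UA, M = A + 19.4·(0.99939, 0.034899) = (47.556, 9.5120). Then |KM| = |M − K| = 48.498.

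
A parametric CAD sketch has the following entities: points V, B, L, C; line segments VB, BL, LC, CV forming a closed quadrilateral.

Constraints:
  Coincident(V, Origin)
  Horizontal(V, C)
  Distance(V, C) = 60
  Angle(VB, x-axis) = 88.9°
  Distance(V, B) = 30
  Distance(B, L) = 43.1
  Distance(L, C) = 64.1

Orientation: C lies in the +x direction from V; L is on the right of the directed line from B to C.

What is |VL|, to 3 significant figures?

13.3

V is at the origin; VC is horizontal with |VC| = 60.0 and C in +x, so C = (60.0, 0). VB runs at 88.9° with |VB| = 30.0, so B = (0.576, 30.0). L is determined by |BL| = 43.1 and |LC| = 64.1 together: it lies at the intersection of circle(B, 43.1) and circle(C, 64.1). With |BC| = 66.6, the foot of the radical line on BC is 16.4 from B and the perpendicular offset is √(43.1² − 16.4²) = 39.9. Taking the right-of-BC solution: L = (-2.77, -13.0).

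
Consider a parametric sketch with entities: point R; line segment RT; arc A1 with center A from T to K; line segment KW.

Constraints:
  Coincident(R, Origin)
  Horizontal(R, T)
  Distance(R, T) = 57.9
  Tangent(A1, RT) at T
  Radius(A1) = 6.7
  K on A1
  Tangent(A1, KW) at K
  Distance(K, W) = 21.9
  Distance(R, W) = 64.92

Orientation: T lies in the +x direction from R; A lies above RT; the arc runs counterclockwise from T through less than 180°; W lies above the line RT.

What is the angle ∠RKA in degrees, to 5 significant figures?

9.6141°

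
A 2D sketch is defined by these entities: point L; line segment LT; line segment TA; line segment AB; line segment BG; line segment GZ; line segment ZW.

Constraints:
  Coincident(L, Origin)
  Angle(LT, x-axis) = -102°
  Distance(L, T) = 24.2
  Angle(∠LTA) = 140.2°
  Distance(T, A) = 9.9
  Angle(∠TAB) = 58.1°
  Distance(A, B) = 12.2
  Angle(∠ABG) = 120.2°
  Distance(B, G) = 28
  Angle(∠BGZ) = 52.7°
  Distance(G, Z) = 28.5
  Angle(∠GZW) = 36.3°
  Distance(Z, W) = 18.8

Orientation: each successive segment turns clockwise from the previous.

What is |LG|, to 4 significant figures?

8.419

∠TAB = 58.1° gives AB at 96.30° from the x-axis; with |AB| = 12.2, B = (-14.15, -17.67). ∠ABG = 120.2° gives BG at 36.50° from the x-axis; with |BG| = 28.0, G = (8.358, -1.012). Then |LG| = |G − L| = 8.419.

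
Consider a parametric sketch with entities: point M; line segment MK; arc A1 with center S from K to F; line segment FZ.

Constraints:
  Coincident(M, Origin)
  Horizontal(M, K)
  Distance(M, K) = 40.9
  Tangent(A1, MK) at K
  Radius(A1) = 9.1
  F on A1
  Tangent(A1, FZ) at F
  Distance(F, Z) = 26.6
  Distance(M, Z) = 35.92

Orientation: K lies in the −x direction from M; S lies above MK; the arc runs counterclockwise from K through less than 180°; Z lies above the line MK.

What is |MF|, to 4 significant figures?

33.11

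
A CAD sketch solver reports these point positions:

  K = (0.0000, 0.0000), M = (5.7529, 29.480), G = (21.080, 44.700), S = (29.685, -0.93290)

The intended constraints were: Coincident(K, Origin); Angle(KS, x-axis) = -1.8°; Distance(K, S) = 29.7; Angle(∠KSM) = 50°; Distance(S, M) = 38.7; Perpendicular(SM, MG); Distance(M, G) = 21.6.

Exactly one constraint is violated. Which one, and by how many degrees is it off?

Perpendicular(SM, MG) — off by 6.60°.

K = (0.00, 0.00) ✓; KS at -1.800° ✓; |KS| = 29.70 ✓; ∠KSM = 50.00° ✓; |SM| = 38.70 ✓; ∠(SM, MG) = 83.40° ✗; |MG| = 21.60 ✓.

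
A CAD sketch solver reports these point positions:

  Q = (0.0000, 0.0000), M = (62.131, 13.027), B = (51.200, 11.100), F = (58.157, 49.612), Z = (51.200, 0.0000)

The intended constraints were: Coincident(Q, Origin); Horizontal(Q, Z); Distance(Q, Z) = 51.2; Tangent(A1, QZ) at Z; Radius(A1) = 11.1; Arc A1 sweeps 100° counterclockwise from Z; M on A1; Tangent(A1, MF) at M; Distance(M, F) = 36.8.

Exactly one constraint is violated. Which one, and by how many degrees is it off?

Tangent(A1, MF) at M — off by 3.80°.

Q = (0.00, 0.00) ✓; Q.y = 0.00, Z.y = 0.00 ✓; |QZ| = 51.20 ✓; ∠(BZ, ZQ) = 90.00° ✓; |BZ| = 11.10 ✓; bearing(B→M) − bearing(B→Z) = 100.0° ✓; |BM| = 11.10 ✓; ∠(BM, MF) = 93.80° ✗; |MF| = 36.80 ✓.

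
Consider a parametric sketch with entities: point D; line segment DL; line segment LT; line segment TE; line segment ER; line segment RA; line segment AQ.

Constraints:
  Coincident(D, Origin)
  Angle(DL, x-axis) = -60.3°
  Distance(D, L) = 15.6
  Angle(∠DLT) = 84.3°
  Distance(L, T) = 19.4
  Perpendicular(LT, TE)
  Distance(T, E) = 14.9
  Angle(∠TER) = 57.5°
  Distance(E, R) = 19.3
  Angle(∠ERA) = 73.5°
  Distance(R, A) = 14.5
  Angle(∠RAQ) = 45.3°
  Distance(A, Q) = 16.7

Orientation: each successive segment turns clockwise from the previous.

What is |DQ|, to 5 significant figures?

12.066

∠ERA = 73.5° gives RA at -115.00° from the x-axis; with |RA| = 14.5, A = (-3.0940, -23.824). ∠RAQ = 45.3° gives AQ at 110.30° from the x-axis; with |AQ| = 16.7, Q = (-8.8878, -8.1610). Then |DQ| = |Q − D| = 12.066.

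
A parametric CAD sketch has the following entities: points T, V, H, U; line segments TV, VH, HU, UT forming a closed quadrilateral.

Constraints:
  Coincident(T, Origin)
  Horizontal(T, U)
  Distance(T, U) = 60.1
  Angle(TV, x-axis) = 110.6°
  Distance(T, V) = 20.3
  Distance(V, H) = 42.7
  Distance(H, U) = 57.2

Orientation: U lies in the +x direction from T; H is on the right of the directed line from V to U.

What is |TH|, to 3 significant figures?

22.4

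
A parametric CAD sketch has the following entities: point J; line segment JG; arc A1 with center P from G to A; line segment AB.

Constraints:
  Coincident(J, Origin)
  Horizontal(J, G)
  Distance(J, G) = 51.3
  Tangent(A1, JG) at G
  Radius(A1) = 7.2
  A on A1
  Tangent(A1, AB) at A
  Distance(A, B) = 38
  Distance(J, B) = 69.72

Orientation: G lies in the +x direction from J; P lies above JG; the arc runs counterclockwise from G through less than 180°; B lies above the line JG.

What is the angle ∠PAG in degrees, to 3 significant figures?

40.5°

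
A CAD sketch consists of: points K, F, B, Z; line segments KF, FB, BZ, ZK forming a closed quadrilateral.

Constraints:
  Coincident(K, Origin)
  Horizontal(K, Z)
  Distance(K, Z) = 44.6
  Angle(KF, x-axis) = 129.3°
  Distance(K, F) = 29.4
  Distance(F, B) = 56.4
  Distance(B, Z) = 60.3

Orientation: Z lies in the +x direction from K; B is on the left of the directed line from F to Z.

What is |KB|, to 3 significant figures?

62.9

K is at the origin; K and Z share the same y with |KZ| = 44.6 and Z in +x, so Z = (44.6, 0). KF runs at 129.3° with |KF| = 29.4, so F = (-18.6, 22.8). B is determined by |FB| = 56.4 and |BZ| = 60.3 together: it lies at the intersection of circle(F, 56.4) and circle(Z, 60.3). With |FZ| = 67.2, the foot of the radical line on FZ is 30.2 from F and the perpendicular offset is √(56.4² − 30.2²) = 47.6. Taking the left-of-FZ solution: B = (25.9, 57.3).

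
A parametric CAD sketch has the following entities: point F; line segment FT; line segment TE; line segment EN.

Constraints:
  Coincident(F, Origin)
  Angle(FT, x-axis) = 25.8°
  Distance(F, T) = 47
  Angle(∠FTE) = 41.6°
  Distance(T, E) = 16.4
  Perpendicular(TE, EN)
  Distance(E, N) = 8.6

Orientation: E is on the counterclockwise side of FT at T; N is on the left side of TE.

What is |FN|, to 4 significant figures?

29.37

F is at the origin; FT runs at 25.8° with length 47.0, so T = 47.0·(cos 25.8°, sin 25.8°) = (42.31, 20.46). ∠FTE = 41.6°, so TE runs at 25.8° + (180° − 41.6°) = 164.2° from the x-axis; with |TE| = 16.4, E = T + 16.4·(cos 164.2°, sin 164.2°) = (26.53, 24.92). TE is perpendicular to EN; with |EN| = 8.6 on the left of TE, N = E + 8.6·(-0.2723, -0.9622) = (24.19, 16.65). Then |FN| = |N − F| = 29.37.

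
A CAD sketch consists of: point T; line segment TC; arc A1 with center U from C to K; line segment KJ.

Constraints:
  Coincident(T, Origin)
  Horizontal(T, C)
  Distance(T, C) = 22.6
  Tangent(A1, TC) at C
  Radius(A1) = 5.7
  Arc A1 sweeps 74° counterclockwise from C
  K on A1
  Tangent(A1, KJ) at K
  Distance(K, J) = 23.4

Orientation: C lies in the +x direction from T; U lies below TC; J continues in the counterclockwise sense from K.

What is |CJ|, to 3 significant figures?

29.2

On A1, C sits at bearing 90° from U; a 74° counterclockwise sweep puts K at bearing 164°, so K = U + 5.7·(cos 164°, sin 164°) = (17.1, -4.13). Tangency of A1 to KJ means the radius UK is perpendicular to KJ, so KJ runs along (−sin 164°, cos 164°); with |KJ| = 23.4, J = (10.7, -26.6). Then |CJ| = |J − C| = 29.2.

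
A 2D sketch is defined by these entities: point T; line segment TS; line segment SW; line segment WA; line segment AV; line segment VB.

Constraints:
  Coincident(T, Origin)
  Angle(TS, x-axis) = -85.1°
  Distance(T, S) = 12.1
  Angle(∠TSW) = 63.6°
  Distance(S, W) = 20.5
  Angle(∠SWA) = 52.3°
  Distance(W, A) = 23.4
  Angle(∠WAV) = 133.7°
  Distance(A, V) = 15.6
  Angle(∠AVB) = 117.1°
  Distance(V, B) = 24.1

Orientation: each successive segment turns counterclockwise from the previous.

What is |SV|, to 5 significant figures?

22.199

T is at the origin; TS runs at -85.1° with length 12.1, so S = (1.0335, -12.056). ∠TSW = 63.6° gives SW at 31.300° from the x-axis; with |SW| = 20.5, W = (18.550, -1.4056). ∠SWA = 52.3° gives WA at 159.00° from the x-axis; with |WA| = 23.4, A = (-3.2958, 6.9802). ∠WAV = 133.7° gives AV at -154.70° from the x-axis; with |AV| = 15.6, V = (-17.400, 0.31339). Then |SV| = |V − S| = 22.199.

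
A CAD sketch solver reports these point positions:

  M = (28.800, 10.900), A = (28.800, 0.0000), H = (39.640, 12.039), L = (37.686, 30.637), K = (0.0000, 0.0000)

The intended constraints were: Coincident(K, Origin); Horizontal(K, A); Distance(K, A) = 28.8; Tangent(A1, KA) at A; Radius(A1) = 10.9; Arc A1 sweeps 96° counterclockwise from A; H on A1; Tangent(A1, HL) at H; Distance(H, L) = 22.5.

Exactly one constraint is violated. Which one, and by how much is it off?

Distance(H, L) = 22.5 — off by 3.80.

K = (0.00, 0.00) ✓; K.y = 0.00, A.y = 0.00 ✓; |KA| = 28.80 ✓; ∠(MA, AK) = 90.00° ✓; |MA| = 10.90 ✓; bearing(M→H) − bearing(M→A) = 96.00° ✓; |MH| = 10.90 ✓; ∠(MH, HL) = 90.00° ✓; |HL| = 18.70 ✗.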